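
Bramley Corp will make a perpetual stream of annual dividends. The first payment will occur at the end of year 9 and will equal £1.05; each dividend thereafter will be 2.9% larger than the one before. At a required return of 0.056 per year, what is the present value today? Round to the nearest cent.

£25.15

Value at end of year 8: C₁ / (r − g) = £1.05 / (0.056 − 0.029) = £38.8889
Discount to today: PV = £38.8889 / (1 + 0.056)^8 = £38.8889 / 1.546363 = £25.15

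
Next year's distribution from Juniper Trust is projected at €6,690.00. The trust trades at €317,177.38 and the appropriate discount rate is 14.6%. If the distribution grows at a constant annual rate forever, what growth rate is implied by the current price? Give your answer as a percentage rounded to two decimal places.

12.49%

P = D₁/(r−g) ⇒ g = r − D₁/P = 0.146 − €6,690.00/€317,177.38 = 0.124908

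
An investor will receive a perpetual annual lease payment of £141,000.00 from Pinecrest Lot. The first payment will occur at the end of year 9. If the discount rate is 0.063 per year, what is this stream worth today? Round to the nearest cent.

£1372816.36

Value at end of year 8: C / r = £141,000.00 / 0.063 = £2,238,095.2381
Discount to today: PV = £2,238,095.2381 / (1 + 0.063)^8 = £2,238,095.2381 / 1.630295 = £1,372,816.36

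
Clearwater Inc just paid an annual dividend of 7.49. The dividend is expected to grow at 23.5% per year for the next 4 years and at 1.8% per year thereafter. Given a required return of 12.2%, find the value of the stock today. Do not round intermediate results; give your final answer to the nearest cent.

D_1 = 9.25015
D_2 = 11.42394
D_3 = 14.10856
D_4 = 17.42407
Terminal value at year 4: TV = D_4×(1+g_2)/(r−g_2) = 17.73770/0.104 = 170.55486
P_0 = D_1/(1+r)^1 + D_2/(1+r)^2 + D_3/(1+r)^3 + D_4/(1+r)^4 + TV/(1+r)^4
    = 8.24434 + 9.07465 + 9.98859 + 10.99457 + 107.61992 = 145.92207

145.92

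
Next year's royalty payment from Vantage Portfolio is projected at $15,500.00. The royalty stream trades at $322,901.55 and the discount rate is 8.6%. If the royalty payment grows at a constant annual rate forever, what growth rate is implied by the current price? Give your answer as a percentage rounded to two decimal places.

P = D₁/(r−g) ⇒ g = r − D₁/P = 0.086 − $15,500.00/$322,901.55 = 0.037998

3.80%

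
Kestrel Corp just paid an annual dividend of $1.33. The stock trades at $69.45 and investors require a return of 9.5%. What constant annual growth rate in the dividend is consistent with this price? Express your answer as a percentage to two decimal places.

P = D₀(1+g)/(r−g) ⇒ P(r−g) = D₀(1+g) ⇒ g(P+D₀) = P·r − D₀
g = (P·r − D₀)/(P + D₀) = ($69.45×0.095 − $1.33) / ($69.45 + $1.33) = 0.074424

7.44%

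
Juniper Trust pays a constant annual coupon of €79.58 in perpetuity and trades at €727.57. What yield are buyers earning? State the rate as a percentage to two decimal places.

10.94%

P = C/r ⇒ r = C/P = €79.58/€727.57 = 0.109378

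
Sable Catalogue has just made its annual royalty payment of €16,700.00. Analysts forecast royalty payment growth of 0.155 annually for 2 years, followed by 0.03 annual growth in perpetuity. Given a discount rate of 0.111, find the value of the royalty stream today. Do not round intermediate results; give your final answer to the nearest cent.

€264921.89

D_1 = 19288.50000
D_2 = 22278.21750
Terminal value at year 2: TV = D_2×(1+g_2)/(r−g_2) = 22946.56402/0.081 = 283290.91389
P_0 = D_1/(1+r)^1 + D_2/(1+r)^2 + TV/(1+r)^2
    = 17361.38614 + 18048.96579 + 229511.54026 = 264921.89219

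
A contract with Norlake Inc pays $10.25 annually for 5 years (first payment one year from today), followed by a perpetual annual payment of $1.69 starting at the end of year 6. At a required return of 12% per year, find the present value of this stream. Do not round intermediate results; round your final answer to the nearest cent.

PV of 5-year annuity: $10.25 × [1 − (1+0.12)^−5] / 0.12 = 36.94896
Perpetuity value at year 5: $1.69 / 0.12 = 14.08333
PV of perpetuity: 14.08333 / (1+0.12)^5 = 7.99126
Total PV = 36.94896 + 7.99126 = 44.94022

$44.94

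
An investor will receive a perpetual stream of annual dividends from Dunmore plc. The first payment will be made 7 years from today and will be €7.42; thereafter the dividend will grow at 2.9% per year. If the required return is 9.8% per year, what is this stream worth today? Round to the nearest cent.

Value at end of year 6: C₁ / (r − g) = €7.42 / (0.098 − 0.029) = €107.5362
Discount to today: PV = €107.5362 / (1 + 0.098)^6 = €107.5362 / 1.752323 = €61.37

€61.37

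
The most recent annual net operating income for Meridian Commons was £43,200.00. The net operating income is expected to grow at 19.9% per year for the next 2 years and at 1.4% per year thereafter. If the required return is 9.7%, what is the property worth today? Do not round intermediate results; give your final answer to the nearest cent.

£729300.04

D_1 = 51796.80000
D_2 = 62104.36320
Terminal value at year 2: TV = D_2×(1+g_2)/(r−g_2) = 62973.82428/0.083 = 758720.77452
P_0 = D_1/(1+r)^1 + D_2/(1+r)^2 + TV/(1+r)^2
    = 47216.77302 + 51607.02903 + 630476.23419 = 729300.03624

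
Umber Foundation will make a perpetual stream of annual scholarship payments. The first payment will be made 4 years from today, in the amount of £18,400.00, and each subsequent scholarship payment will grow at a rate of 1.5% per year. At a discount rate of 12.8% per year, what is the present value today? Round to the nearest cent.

Value at end of year 3: C₁ / (r − g) = £18,400.00 / (0.128 − 0.015) = £162,831.8584
Discount to today: PV = £162,831.8584 / (1 + 0.128)^3 = £162,831.8584 / 1.435249 = £113,451.98

£113451.98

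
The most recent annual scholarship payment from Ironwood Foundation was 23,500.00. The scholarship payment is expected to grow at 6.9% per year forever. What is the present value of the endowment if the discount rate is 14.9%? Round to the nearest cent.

314018.75

D₁ = D₀ × (1 + g) = 23,500.00 × 1.069 = 25,121.5000
Growing perpetuity: P = D₁ / (r − g) = 25,121.5000 / (0.149 − 0.069) = 314,018.75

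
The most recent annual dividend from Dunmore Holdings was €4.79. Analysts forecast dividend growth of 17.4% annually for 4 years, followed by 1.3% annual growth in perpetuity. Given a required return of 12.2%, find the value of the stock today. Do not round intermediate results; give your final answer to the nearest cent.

D_1 = 5.62346
D_2 = 6.60194
D_3 = 7.75068
D_4 = 9.09930
Terminal value at year 4: TV = D_4×(1+g_2)/(r−g_2) = 9.21759/0.109 = 84.56504
P_0 = D_1/(1+r)^1 + D_2/(1+r)^2 + D_3/(1+r)^3 + D_4/(1+r)^4 + TV/(1+r)^4
    = 5.01200 + 5.24428 + 5.48733 + 5.74165 + 53.36044 = 74.84570

€74.85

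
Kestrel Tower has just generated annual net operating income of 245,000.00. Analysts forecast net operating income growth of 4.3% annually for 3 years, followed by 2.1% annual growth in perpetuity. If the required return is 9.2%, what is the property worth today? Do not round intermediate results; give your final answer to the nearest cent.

3740848.95

D_1 = 255535.00000
D_2 = 266523.00500
D_3 = 277983.49422
Terminal value at year 3: TV = D_3×(1+g_2)/(r−g_2) = 283821.14759/0.071 = 3997480.95202
P_0 = D_1/(1+r)^1 + D_2/(1+r)^2 + D_3/(1+r)^3 + TV/(1+r)^3
    = 234006.41026 + 223506.12262 + 213477.00173 + 3069859.41924 = 3740848.95385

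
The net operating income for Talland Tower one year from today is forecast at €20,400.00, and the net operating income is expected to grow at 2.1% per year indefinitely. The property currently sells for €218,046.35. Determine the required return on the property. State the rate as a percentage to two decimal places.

11.46%

P = D₁/(r − g) ⇒ r = D₁/P + g = €20,400.0000/€218,046.35 + 0.021 = 0.093558 + 0.021 = 0.114558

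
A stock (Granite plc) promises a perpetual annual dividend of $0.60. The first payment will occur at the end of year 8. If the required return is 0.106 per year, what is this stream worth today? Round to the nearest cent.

Value at end of year 7: C / r = $0.60 / 0.106 = $5.6604
Discount to today: PV = $5.6604 / (1 + 0.106)^7 = $5.6604 / 2.024351 = $2.80

$2.80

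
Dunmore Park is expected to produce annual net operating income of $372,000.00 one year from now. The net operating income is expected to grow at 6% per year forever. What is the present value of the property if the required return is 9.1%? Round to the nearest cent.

Growing perpetuity: P = D₁ / (r − g) = $372,000.0000 / (0.091 − 0.06) = $12,000,000.00

$12000000.00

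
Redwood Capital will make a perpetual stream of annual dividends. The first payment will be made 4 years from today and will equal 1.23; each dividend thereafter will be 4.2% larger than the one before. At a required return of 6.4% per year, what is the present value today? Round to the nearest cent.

46.41

Value at end of year 3: C₁ / (r − g) = 1.23 / (0.064 − 0.042) = 55.9091
Discount to today: PV = 55.9091 / (1 + 0.064)^3 = 55.9091 / 1.204550 = 46.41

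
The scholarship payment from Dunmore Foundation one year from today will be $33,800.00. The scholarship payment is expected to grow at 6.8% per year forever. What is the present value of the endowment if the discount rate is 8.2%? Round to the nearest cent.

$2414285.71

Growing perpetuity: P = D₁ / (r − g) = $33,800.0000 / (0.082 − 0.068) = $2,414,285.71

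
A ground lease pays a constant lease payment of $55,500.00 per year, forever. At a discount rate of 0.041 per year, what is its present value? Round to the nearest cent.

$1353658.54

Level perpetuity: PV = C / r = $55,500.00 / 0.041 = $1,353,658.54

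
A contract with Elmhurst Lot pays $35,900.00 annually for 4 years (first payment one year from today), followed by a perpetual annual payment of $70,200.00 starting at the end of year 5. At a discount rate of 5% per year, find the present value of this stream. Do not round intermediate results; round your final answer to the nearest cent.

PV of 4-year annuity: $35,900.00 × [1 − (1+0.05)^−4] / 0.05 = 127299.62310
Perpetuity value at year 4: $70,200.00 / 0.05 = 1404000.00000
PV of perpetuity: 1404000.00000 / (1+0.05)^4 = 1155074.27461
Total PV = 127299.62310 + 1155074.27461 = 1282373.89771

$1282373.90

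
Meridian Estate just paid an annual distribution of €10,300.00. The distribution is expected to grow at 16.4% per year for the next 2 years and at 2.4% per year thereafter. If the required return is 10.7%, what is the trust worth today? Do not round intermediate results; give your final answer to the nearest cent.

D_1 = 11989.20000
D_2 = 13955.42880
Terminal value at year 2: TV = D_2×(1+g_2)/(r−g_2) = 14290.35909/0.083 = 172173.00110
P_0 = D_1/(1+r)^1 + D_2/(1+r)^2 + TV/(1+r)^2
    = 10830.35230 + 11388.01272 + 140497.89187 = 162716.25690

€162716.26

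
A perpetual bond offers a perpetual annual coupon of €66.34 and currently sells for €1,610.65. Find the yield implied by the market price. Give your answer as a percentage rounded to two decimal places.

4.12%

P = C/r ⇒ r = C/P = €66.34/€1,610.65 = 0.041188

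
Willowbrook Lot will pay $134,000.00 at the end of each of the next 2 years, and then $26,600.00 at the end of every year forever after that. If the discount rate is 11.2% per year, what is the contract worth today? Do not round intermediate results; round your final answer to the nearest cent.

$420937.71

PV of 2-year annuity: $134,000.00 × [1 − (1+0.112)^−2] / 0.112 = 228870.14130
Perpetuity value at year 2: $26,600.00 / 0.112 = 237500.00000
PV of perpetuity: 237500.00000 / (1+0.112)^2 = 192067.56897
Total PV = 228870.14130 + 192067.56897 = 420937.71026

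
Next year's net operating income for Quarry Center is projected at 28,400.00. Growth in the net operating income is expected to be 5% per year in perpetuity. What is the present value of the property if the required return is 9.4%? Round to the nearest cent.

Growing perpetuity: P = D₁ / (r − g) = 28,400.0000 / (0.094 − 0.05) = 645,454.55

645454.55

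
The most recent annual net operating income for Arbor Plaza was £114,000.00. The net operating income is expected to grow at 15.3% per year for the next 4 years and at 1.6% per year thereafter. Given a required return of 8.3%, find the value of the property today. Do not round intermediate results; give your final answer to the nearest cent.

D_1 = 131442.00000
D_2 = 151552.62600
D_3 = 174740.17778
D_4 = 201475.42498
Terminal value at year 4: TV = D_4×(1+g_2)/(r−g_2) = 204699.03178/0.067 = 3055209.42952
P_0 = D_1/(1+r)^1 + D_2/(1+r)^2 + D_3/(1+r)^3 + D_4/(1+r)^4 + TV/(1+r)^4
    = 121368.42105 + 129213.10201 + 137564.82605 + 146456.36606 + 2220890.56585 = 2755493.28102

£2755493.28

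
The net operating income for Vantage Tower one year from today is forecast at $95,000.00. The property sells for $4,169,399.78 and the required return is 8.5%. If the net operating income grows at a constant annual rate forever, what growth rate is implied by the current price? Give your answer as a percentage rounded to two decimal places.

P = D₁/(r−g) ⇒ g = r − D₁/P = 0.085 − $95,000.00/$4,169,399.78 = 0.062215

6.22%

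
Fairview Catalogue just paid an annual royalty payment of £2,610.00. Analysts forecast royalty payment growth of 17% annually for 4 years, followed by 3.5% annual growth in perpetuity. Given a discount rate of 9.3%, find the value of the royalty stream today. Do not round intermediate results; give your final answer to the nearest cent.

D_1 = 3053.70000
D_2 = 3572.82900
D_3 = 4180.20993
D_4 = 4890.84562
Terminal value at year 4: TV = D_4×(1+g_2)/(r−g_2) = 5062.02521/0.058 = 87276.29681
P_0 = D_1/(1+r)^1 + D_2/(1+r)^2 + D_3/(1+r)^3 + D_4/(1+r)^4 + TV/(1+r)^4
    = 2793.87008 + 2990.69350 + 3201.38280 + 3426.91480 + 61152.70367 = 73565.56485

£73565.56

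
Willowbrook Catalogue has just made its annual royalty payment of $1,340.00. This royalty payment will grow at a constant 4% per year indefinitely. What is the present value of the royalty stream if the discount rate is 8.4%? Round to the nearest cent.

$31672.73

D₁ = D₀ × (1 + g) = $1,340.00 × 1.04 = $1,393.6000
Growing perpetuity: P = D₁ / (r − g) = $1,393.6000 / (0.084 − 0.04) = $31,672.73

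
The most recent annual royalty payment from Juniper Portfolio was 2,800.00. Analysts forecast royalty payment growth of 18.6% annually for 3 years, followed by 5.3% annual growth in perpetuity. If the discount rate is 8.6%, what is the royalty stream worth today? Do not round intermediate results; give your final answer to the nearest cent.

126413.04

D_1 = 3320.80000
D_2 = 3938.46880
D_3 = 4671.02400
Terminal value at year 3: TV = D_3×(1+g_2)/(r−g_2) = 4918.58827/0.033 = 149048.12935
P_0 = D_1/(1+r)^1 + D_2/(1+r)^2 + D_3/(1+r)^3 + TV/(1+r)^3
    = 3057.82689 + 3339.39474 + 3646.88965 + 116368.93346 = 126413.04475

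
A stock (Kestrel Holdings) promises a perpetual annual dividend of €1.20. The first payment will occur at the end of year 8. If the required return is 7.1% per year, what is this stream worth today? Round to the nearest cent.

Value at end of year 7: C / r = €1.20 / 0.071 = €16.9014
Discount to today: PV = €16.9014 / (1 + 0.071)^7 = €16.9014 / 1.616316 = €10.46

€10.46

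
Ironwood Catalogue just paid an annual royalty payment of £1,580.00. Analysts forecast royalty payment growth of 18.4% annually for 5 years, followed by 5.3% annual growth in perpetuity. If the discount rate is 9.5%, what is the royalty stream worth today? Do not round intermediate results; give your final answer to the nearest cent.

£68597.82

D_1 = 1870.72000
D_2 = 2214.93248
D_3 = 2622.48006
D_4 = 3105.01639
D_5 = 3676.33940
Terminal value at year 5: TV = D_5×(1+g_2)/(r−g_2) = 3871.18539/0.042 = 92171.08072
P_0 = D_1/(1+r)^1 + D_2/(1+r)^2 + D_3/(1+r)^3 + D_4/(1+r)^4 + D_5/(1+r)^5 + TV/(1+r)^5
    = 1708.42009 + 1847.27798 + 1997.42204 + 2159.76958 + 2335.31250 + 58549.62041 = 68597.82259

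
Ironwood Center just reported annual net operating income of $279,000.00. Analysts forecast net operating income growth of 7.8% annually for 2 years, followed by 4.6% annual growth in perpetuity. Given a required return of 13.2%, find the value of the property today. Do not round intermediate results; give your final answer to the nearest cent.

D_1 = 300762.00000
D_2 = 324221.43600
Terminal value at year 2: TV = D_2×(1+g_2)/(r−g_2) = 339135.62206/0.086 = 3943437.46577
P_0 = D_1/(1+r)^1 + D_2/(1+r)^2 + TV/(1+r)^2
    = 265690.81272 + 253016.51600 + 3077386.92717 = 3596094.25590

$3596094.26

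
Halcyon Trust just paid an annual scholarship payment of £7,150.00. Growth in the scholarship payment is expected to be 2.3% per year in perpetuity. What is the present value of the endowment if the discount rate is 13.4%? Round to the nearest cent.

£65895.95

D₁ = D₀ × (1 + g) = £7,150.00 × 1.023 = £7,314.4500
Growing perpetuity: P = D₁ / (r − g) = £7,314.4500 / (0.134 − 0.023) = £65,895.95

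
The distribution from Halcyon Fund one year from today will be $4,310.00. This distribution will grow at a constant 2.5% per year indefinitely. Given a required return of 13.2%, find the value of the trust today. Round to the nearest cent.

$40280.37

Growing perpetuity: P = D₁ / (r − g) = $4,310.0000 / (0.132 − 0.025) = $40,280.37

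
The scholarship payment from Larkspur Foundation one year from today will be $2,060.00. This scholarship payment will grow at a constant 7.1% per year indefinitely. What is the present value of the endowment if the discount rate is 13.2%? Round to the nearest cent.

Growing perpetuity: P = D₁ / (r − g) = $2,060.0000 / (0.132 − 0.071) = $33,770.49

$33770.49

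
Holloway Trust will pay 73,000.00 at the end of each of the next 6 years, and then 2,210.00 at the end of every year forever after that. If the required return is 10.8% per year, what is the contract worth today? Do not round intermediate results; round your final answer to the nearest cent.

321676.14

PV of 6-year annuity: 73,000.00 × [1 − (1+0.108)^−6] / 0.108 = 310616.78262
Perpetuity value at year 6: 2,210.00 / 0.108 = 20462.96296
PV of perpetuity: 20462.96296 / (1+0.108)^6 = 11059.35900
Total PV = 310616.78262 + 11059.35900 = 321676.14162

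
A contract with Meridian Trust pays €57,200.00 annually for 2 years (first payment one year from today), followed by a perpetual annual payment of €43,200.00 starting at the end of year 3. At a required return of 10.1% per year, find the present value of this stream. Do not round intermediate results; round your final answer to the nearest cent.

€451987.73

PV of 2-year annuity: €57,200.00 × [1 − (1+0.101)^−2] / 0.101 = 99139.66413
Perpetuity value at year 2: €43,200.00 / 0.101 = 427722.77228
PV of perpetuity: 427722.77228 / (1+0.101)^2 = 352848.06091
Total PV = 99139.66413 + 352848.06091 = 451987.72504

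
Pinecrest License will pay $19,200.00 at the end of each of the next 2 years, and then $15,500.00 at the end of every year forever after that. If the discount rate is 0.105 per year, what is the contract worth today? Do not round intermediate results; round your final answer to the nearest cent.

PV of 2-year annuity: $19,200.00 × [1 − (1+0.105)^−2] / 0.105 = 33100.05938
Perpetuity value at year 2: $15,500.00 / 0.105 = 147619.04762
PV of perpetuity: 147619.04762 / (1+0.105)^2 = 120897.64552
Total PV = 33100.05938 + 120897.64552 = 153997.70489

$153997.70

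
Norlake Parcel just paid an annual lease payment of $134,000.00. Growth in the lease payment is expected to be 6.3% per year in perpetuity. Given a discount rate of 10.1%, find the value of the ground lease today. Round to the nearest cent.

$3748473.68

D₁ = D₀ × (1 + g) = $134,000.00 × 1.063 = $142,442.0000
Growing perpetuity: P = D₁ / (r − g) = $142,442.0000 / (0.101 − 0.063) = $3,748,473.68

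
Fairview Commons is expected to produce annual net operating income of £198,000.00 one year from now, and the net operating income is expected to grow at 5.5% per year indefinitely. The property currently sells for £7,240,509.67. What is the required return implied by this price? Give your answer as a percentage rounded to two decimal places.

P = D₁/(r − g) ⇒ r = D₁/P + g = £198,000.0000/£7,240,509.67 + 0.055 = 0.027346 + 0.055 = 0.082346

8.23%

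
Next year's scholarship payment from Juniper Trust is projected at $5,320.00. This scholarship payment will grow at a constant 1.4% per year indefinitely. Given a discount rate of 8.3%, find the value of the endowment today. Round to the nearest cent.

Growing perpetuity: P = D₁ / (r − g) = $5,320.0000 / (0.083 − 0.014) = $77,101.45

$77101.45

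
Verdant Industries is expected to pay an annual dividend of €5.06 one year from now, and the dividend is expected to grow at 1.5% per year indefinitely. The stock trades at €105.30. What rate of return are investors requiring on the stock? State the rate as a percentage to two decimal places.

6.31%

P = D₁/(r − g) ⇒ r = D₁/P + g = €5.0600/€105.30 + 0.015 = 0.048053 + 0.015 = 0.063053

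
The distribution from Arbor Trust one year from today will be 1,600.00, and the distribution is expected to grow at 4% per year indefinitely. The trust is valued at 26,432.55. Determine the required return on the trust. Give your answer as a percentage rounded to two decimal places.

10.05%

P = D₁/(r − g) ⇒ r = D₁/P + g = 1,600.0000/26,432.55 + 0.04 = 0.060531 + 0.04 = 0.100531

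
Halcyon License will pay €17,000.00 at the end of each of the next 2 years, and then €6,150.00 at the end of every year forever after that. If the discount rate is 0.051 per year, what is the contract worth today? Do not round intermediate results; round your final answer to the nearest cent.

PV of 2-year annuity: €17,000.00 × [1 − (1+0.051)^−2] / 0.051 = 31565.24392
Perpetuity value at year 2: €6,150.00 / 0.051 = 120588.23529
PV of perpetuity: 120588.23529 / (1+0.051)^2 = 109169.04411
Total PV = 31565.24392 + 109169.04411 = 140734.28803

€140734.29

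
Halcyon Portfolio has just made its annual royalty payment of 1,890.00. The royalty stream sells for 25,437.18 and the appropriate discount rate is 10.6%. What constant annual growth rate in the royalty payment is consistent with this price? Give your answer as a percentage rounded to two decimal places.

2.95%

P = D₀(1+g)/(r−g) ⇒ P(r−g) = D₀(1+g) ⇒ g(P+D₀) = P·r − D₀
g = (P·r − D₀)/(P + D₀) = (25,437.18×0.106 − 1,890.00) / (25,437.18 + 1,890.00) = 0.029507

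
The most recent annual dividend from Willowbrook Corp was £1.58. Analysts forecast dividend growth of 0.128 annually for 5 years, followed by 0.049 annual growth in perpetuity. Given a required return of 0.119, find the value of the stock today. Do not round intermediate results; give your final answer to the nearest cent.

£32.74

D_1 = 1.78224
D_2 = 2.01037
D_3 = 2.26769
D_4 = 2.55796
D_5 = 2.88538
Terminal value at year 5: TV = D_5×(1+g_2)/(r−g_2) = 3.02676/0.07 = 43.23944
P_0 = D_1/(1+r)^1 + D_2/(1+r)^2 + D_3/(1+r)^3 + D_4/(1+r)^4 + D_5/(1+r)^5 + TV/(1+r)^5
    = 1.59271 + 1.60552 + 1.61843 + 1.63145 + 1.64457 + 24.64504 = 32.73772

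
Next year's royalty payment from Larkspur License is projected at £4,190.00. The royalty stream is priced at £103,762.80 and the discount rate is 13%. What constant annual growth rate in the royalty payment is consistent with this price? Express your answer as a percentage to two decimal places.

P = D₁/(r−g) ⇒ g = r − D₁/P = 0.13 − £4,190.00/£103,762.80 = 0.089619

8.96%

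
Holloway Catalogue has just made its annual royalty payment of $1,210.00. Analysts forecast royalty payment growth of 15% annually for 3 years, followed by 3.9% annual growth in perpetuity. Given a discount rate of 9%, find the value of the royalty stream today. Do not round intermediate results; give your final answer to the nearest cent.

$32994.25

D_1 = 1391.50000
D_2 = 1600.22500
D_3 = 1840.25875
Terminal value at year 3: TV = D_3×(1+g_2)/(r−g_2) = 1912.02884/0.051 = 37490.76159
P_0 = D_1/(1+r)^1 + D_2/(1+r)^2 + D_3/(1+r)^3 + TV/(1+r)^3
    = 1276.60550 + 1346.87737 + 1421.01741 + 28949.74676 = 32994.24703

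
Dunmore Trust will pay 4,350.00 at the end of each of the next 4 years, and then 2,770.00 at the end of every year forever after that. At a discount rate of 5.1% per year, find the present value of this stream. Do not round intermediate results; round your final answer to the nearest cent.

PV of 4-year annuity: 4,350.00 × [1 − (1+0.051)^−4] / 0.051 = 15389.12140
Perpetuity value at year 4: 2,770.00 / 0.051 = 54313.72549
PV of perpetuity: 54313.72549 / (1+0.051)^4 = 44514.21600
Total PV = 15389.12140 + 44514.21600 = 59903.33740

59903.34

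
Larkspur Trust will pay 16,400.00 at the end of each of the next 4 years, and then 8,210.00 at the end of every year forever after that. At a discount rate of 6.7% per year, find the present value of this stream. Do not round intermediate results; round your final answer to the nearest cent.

150467.49

PV of 4-year annuity: 16,400.00 × [1 − (1+0.067)^−4] / 0.067 = 55928.56386
Perpetuity value at year 4: 8,210.00 / 0.067 = 122537.31343
PV of perpetuity: 122537.31343 / (1+0.067)^4 = 94538.92872
Total PV = 55928.56386 + 94538.92872 = 150467.49258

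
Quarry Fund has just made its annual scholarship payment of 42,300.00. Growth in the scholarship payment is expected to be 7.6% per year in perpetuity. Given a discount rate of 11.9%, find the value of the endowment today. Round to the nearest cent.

1058483.72

D₁ = D₀ × (1 + g) = 42,300.00 × 1.076 = 45,514.8000
Growing perpetuity: P = D₁ / (r − g) = 45,514.8000 / (0.119 − 0.076) = 1,058,483.72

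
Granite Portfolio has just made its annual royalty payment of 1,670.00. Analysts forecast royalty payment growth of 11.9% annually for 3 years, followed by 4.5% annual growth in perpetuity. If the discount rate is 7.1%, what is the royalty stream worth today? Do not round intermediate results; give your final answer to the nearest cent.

D_1 = 1868.73000
D_2 = 2091.10887
D_3 = 2339.95083
Terminal value at year 3: TV = D_3×(1+g_2)/(r−g_2) = 2445.24861/0.026 = 94048.02356
P_0 = D_1/(1+r)^1 + D_2/(1+r)^2 + D_3/(1+r)^3 + TV/(1+r)^3
    = 1744.84594 + 1823.04632 + 1904.75147 + 76556.35730 = 82029.00103

82029.00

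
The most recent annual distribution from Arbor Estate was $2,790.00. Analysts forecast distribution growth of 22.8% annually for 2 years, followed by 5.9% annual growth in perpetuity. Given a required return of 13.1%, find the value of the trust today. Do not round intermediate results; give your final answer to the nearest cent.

D_1 = 3426.12000
D_2 = 4207.27536
Terminal value at year 2: TV = D_2×(1+g_2)/(r−g_2) = 4455.50461/0.072 = 61882.00842
P_0 = D_1/(1+r)^1 + D_2/(1+r)^2 + TV/(1+r)^2
    = 3029.28382 + 3289.08977 + 48377.02871 = 54695.40230

$54695.40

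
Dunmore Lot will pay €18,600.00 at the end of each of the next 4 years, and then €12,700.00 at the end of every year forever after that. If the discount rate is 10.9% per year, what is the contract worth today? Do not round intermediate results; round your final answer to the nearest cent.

PV of 4-year annuity: €18,600.00 × [1 − (1+0.109)^−4] / 0.109 = 57828.91266
Perpetuity value at year 4: €12,700.00 / 0.109 = 116513.76147
PV of perpetuity: 116513.76147 / (1+0.109)^4 = 77028.42863
Total PV = 57828.91266 + 77028.42863 = 134857.34129

€134857.34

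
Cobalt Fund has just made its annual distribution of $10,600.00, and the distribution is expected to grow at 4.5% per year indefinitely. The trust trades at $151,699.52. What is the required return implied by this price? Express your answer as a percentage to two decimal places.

D₁ = $10,600.00 × 1.045 = $11,077.0000
P = D₁/(r − g) ⇒ r = D₁/P + g = $11,077.0000/$151,699.52 + 0.045 = 0.073019 + 0.045 = 0.118019

11.80%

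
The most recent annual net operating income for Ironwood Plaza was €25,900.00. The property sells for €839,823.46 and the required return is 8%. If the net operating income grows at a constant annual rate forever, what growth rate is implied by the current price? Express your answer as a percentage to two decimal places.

4.77%

P = D₀(1+g)/(r−g) ⇒ P(r−g) = D₀(1+g) ⇒ g(P+D₀) = P·r − D₀
g = (P·r − D₀)/(P + D₀) = (€839,823.46×0.08 − €25,900.00) / (€839,823.46 + €25,900.00) = 0.047689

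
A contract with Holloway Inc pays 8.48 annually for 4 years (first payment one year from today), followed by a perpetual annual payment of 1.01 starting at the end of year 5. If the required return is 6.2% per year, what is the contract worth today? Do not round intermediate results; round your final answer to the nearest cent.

PV of 4-year annuity: 8.48 × [1 − (1+0.062)^−4] / 0.062 = 29.25002
Perpetuity value at year 4: 1.01 / 0.062 = 16.29032
PV of perpetuity: 16.29032 / (1+0.062)^4 = 12.80653
Total PV = 29.25002 + 12.80653 = 42.05656

42.06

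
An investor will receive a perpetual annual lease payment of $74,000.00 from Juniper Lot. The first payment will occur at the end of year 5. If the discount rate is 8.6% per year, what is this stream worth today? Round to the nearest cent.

Value at end of year 4: C / r = $74,000.00 / 0.086 = $860,465.1163
Discount to today: PV = $860,465.1163 / (1 + 0.086)^4 = $860,465.1163 / 1.390975 = $618,605.77

$618605.77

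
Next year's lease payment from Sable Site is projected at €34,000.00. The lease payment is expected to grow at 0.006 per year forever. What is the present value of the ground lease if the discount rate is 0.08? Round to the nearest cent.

€459459.46

Growing perpetuity: P = D₁ / (r − g) = €34,000.0000 / (0.08 − 0.006) = €459,459.46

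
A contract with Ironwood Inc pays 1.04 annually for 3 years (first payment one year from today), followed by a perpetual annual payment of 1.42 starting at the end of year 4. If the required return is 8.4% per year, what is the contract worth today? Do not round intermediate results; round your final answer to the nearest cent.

15.93

PV of 3-year annuity: 1.04 × [1 − (1+0.084)^−3] / 0.084 = 2.66095
Perpetuity value at year 3: 1.42 / 0.084 = 16.90476
PV of perpetuity: 16.90476 / (1+0.084)^3 = 13.27154
Total PV = 2.66095 + 13.27154 = 15.93249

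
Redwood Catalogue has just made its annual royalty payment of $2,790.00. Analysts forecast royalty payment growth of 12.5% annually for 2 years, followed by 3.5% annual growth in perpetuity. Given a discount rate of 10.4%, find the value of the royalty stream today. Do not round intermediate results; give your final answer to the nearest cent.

$49197.48

D_1 = 3138.75000
D_2 = 3531.09375
Terminal value at year 2: TV = D_2×(1+g_2)/(r−g_2) = 3654.68203/0.069 = 52966.40625
P_0 = D_1/(1+r)^1 + D_2/(1+r)^2 + TV/(1+r)^2
    = 2843.07065 + 2897.15080 + 43457.26201 = 49197.48346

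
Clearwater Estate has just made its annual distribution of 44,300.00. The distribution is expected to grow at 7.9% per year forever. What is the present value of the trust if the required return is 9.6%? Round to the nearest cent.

D₁ = D₀ × (1 + g) = 44,300.00 × 1.079 = 47,799.7000
Growing perpetuity: P = D₁ / (r − g) = 47,799.7000 / (0.096 − 0.079) = 2,811,747.06

2811747.06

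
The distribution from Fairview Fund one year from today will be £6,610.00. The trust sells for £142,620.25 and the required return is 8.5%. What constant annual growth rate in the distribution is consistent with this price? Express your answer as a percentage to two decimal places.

P = D₁/(r−g) ⇒ g = r − D₁/P = 0.085 − £6,610.00/£142,620.25 = 0.038653

3.87%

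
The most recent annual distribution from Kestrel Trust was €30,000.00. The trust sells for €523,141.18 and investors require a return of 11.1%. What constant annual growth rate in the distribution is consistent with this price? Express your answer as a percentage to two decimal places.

P = D₀(1+g)/(r−g) ⇒ P(r−g) = D₀(1+g) ⇒ g(P+D₀) = P·r − D₀
g = (P·r − D₀)/(P + D₀) = (€523,141.18×0.111 − €30,000.00) / (€523,141.18 + €30,000.00) = 0.050744

5.07%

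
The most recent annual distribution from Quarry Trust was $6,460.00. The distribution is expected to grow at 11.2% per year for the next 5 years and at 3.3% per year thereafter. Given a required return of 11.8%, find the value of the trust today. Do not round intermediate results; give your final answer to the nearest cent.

$108207.51

D_1 = 7183.52000
D_2 = 7988.07424
D_3 = 8882.73855
D_4 = 9877.60527
D_5 = 10983.89706
Terminal value at year 5: TV = D_5×(1+g_2)/(r−g_2) = 11346.36567/0.085 = 133486.65490
P_0 = D_1/(1+r)^1 + D_2/(1+r)^2 + D_3/(1+r)^3 + D_4/(1+r)^4 + D_5/(1+r)^5 + TV/(1+r)^5
    = 6425.33095 + 6390.84796 + 6356.55002 + 6322.43616 + 6288.50538 + 76423.83591 = 108207.50638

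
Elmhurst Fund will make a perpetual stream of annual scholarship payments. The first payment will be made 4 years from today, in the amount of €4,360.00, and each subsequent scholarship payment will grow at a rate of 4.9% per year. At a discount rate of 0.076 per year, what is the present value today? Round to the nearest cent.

Value at end of year 3: C₁ / (r − g) = €4,360.00 / (0.076 − 0.049) = €161,481.4815
Discount to today: PV = €161,481.4815 / (1 + 0.076)^3 = €161,481.4815 / 1.245767 = €129,624.15

€129624.15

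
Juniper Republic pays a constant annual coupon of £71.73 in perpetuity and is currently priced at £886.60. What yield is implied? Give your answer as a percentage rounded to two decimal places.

8.09%

P = C/r ⇒ r = C/P = £71.73/£886.60 = 0.080905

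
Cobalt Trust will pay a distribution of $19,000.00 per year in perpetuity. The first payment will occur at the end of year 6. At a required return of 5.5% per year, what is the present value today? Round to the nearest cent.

$264319.14

Value at end of year 5: C / r = $19,000.00 / 0.055 = $345,454.5455
Discount to today: PV = $345,454.5455 / (1 + 0.055)^5 = $345,454.5455 / 1.306960 = $264,319.14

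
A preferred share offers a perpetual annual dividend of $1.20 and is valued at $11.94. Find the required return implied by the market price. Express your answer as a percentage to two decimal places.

P = C/r ⇒ r = C/P = $1.20/$11.94 = 0.100503

10.05%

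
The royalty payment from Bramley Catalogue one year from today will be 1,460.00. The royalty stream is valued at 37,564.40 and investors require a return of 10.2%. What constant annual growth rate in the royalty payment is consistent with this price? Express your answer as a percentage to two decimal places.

6.31%

P = D₁/(r−g) ⇒ g = r − D₁/P = 0.102 − 1,460.00/37,564.40 = 0.063133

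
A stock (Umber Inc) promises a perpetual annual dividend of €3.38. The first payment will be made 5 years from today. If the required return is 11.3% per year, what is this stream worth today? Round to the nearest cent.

Value at end of year 4: C / r = €3.38 / 0.113 = €29.9115
Discount to today: PV = €29.9115 / (1 + 0.113)^4 = €29.9115 / 1.534549 = €19.49

€19.49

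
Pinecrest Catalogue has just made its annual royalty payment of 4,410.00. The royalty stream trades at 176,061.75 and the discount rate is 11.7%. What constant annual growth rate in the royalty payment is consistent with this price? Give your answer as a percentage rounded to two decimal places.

P = D₀(1+g)/(r−g) ⇒ P(r−g) = D₀(1+g) ⇒ g(P+D₀) = P·r − D₀
g = (P·r − D₀)/(P + D₀) = (176,061.75×0.117 − 4,410.00) / (176,061.75 + 4,410.00) = 0.089705

8.97%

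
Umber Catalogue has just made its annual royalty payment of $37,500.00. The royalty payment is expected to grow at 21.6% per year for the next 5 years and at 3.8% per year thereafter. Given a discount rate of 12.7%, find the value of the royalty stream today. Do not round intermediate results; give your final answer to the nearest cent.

$876452.47

D_1 = 45600.00000
D_2 = 55449.60000
D_3 = 67426.71360
D_4 = 81990.88374
D_5 = 99700.91462
Terminal value at year 5: TV = D_5×(1+g_2)/(r−g_2) = 103489.54938/0.089 = 1162803.92563
P_0 = D_1/(1+r)^1 + D_2/(1+r)^2 + D_3/(1+r)^3 + D_4/(1+r)^4 + D_5/(1+r)^5 + TV/(1+r)^5
    = 40461.40195 + 43656.66794 + 47104.26639 + 50824.12416 + 54837.74177 + 639568.26923 = 876452.47146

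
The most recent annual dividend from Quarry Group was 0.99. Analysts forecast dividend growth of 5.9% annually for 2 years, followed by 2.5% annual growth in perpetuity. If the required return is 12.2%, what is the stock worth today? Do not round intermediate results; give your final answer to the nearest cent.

D_1 = 1.04841
D_2 = 1.11027
Terminal value at year 2: TV = D_2×(1+g_2)/(r−g_2) = 1.13802/0.097 = 11.73219
P_0 = D_1/(1+r)^1 + D_2/(1+r)^2 + TV/(1+r)^2
    = 0.93441 + 0.88194 + 9.31952 = 11.13588

11.14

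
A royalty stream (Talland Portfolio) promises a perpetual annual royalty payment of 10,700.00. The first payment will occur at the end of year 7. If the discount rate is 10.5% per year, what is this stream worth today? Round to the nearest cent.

Value at end of year 6: C / r = 10,700.00 / 0.105 = 101,904.7619
Discount to today: PV = 101,904.7619 / (1 + 0.105)^6 = 101,904.7619 / 1.820429 = 55,978.44

55978.44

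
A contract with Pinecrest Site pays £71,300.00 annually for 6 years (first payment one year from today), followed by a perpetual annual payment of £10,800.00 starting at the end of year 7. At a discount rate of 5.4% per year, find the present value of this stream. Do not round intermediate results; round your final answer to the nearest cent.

£503189.96

PV of 6-year annuity: £71,300.00 × [1 − (1+0.054)^−6] / 0.054 = 357313.12089
Perpetuity value at year 6: £10,800.00 / 0.054 = 200000.00000
PV of perpetuity: 200000.00000 / (1+0.054)^6 = 145876.83442
Total PV = 357313.12089 + 145876.83442 = 503189.95532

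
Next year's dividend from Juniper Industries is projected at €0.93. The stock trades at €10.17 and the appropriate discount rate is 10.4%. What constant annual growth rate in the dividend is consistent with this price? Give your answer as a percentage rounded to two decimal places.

P = D₁/(r−g) ⇒ g = r − D₁/P = 0.104 − €0.93/€10.17 = 0.012555

1.26%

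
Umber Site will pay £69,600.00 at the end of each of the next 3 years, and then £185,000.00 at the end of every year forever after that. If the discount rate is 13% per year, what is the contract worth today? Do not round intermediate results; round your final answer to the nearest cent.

PV of 3-year annuity: £69,600.00 × [1 − (1+0.13)^−3] / 0.13 = 164336.22081
Perpetuity value at year 3: £185,000.00 / 0.13 = 1423076.92308
PV of perpetuity: 1423076.92308 / (1+0.13)^3 = 986263.69247
Total PV = 164336.22081 + 986263.69247 = 1150599.91328

£1150599.91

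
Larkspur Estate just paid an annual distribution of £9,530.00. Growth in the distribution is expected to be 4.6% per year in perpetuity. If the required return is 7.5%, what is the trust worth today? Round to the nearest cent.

£343737.24

D₁ = D₀ × (1 + g) = £9,530.00 × 1.046 = £9,968.3800
Growing perpetuity: P = D₁ / (r − g) = £9,968.3800 / (0.075 − 0.046) = £343,737.24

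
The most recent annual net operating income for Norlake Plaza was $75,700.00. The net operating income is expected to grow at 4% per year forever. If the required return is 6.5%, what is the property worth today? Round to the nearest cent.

D₁ = D₀ × (1 + g) = $75,700.00 × 1.04 = $78,728.0000
Growing perpetuity: P = D₁ / (r − g) = $78,728.0000 / (0.065 − 0.04) = $3,149,120.00

$3149120.00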